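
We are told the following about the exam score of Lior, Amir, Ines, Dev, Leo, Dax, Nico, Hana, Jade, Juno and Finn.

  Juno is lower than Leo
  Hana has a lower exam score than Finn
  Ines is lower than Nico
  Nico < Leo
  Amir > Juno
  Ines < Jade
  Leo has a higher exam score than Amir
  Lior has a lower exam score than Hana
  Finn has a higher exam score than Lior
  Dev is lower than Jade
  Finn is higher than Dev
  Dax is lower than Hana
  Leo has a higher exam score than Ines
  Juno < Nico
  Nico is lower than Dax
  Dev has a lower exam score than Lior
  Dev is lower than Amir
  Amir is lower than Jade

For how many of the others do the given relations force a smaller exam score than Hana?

The elements the relations force below Hana are Ines, Dev, Lior, Juno, Nico, Dax — no chain reaches any other.
That is 6.

6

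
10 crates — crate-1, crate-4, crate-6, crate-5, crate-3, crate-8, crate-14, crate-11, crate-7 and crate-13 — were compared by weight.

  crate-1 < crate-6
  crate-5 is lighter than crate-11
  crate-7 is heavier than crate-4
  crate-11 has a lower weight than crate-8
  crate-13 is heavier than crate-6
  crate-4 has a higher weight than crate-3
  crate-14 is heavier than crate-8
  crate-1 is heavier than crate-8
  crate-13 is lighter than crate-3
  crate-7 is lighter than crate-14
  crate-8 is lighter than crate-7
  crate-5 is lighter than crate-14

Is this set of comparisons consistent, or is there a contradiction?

The single ordering crate-5 < crate-11 < crate-8 < crate-1 < crate-6 < crate-13 < crate-3 < crate-4 < crate-7 < crate-14 satisfies every listed relation, so no contradiction arises.

consistent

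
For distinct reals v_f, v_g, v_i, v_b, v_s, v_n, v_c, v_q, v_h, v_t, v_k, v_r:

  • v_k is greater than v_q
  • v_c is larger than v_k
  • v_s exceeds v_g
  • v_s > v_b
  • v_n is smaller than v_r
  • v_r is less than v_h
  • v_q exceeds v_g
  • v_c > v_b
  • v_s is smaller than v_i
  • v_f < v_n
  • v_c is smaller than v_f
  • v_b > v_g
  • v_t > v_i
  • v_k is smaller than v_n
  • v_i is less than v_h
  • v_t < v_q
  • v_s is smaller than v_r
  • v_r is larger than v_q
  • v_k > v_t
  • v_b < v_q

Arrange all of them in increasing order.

Each adjacent pair is fixed by a given relation: v_g < v_b; v_b < v_s; v_s < v_i; v_i < v_t; v_t < v_q; v_q < v_k; v_k < v_c; v_c < v_f; v_f < v_n; v_n < v_r; v_r < v_h. Chaining them end to end gives the full order.

v_g < v_b < v_s < v_i < v_t < v_q < v_k < v_c < v_f < v_n < v_r < v_h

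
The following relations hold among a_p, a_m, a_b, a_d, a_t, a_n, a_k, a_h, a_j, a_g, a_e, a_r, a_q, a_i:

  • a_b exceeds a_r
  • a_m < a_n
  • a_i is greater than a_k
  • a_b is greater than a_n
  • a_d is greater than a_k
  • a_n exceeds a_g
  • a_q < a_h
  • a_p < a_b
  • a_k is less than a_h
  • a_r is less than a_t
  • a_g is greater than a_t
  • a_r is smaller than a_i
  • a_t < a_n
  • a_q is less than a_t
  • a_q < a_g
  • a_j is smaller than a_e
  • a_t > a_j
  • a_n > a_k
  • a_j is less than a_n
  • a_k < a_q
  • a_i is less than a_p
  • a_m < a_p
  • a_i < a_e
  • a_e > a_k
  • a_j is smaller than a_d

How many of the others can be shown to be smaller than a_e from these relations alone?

4

From a_e the given relations immediately reach a_k, a_j, a_i.
From those, a_r — 4 in total.
No other element is forced below a_e by the given relations, so the count is 4.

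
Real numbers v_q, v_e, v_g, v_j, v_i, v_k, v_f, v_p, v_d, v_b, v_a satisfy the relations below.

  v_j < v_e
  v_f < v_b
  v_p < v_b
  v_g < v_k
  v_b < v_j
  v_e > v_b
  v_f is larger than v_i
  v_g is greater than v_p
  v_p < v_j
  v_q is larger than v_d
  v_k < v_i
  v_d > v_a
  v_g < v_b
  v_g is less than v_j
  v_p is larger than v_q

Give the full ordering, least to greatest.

Nothing is placed below v_a, so it is least; from there v_a < v_d; v_d < v_q; v_q < v_p; v_p < v_g; v_g < v_k; v_k < v_i; v_i < v_f; v_f < v_b; v_b < v_j; v_j < v_e, each given directly.

v_a < v_d < v_q < v_p < v_g < v_k < v_i < v_f < v_b < v_j < v_e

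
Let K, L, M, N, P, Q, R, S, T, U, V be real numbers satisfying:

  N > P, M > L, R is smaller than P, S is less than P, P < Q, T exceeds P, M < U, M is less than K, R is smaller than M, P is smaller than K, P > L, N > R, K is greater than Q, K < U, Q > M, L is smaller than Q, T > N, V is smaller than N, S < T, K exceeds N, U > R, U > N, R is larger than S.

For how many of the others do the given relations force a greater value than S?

8

The elements the relations force above S are R, P, N, T, M, Q, K, U — no chain reaches any other.
That is 8.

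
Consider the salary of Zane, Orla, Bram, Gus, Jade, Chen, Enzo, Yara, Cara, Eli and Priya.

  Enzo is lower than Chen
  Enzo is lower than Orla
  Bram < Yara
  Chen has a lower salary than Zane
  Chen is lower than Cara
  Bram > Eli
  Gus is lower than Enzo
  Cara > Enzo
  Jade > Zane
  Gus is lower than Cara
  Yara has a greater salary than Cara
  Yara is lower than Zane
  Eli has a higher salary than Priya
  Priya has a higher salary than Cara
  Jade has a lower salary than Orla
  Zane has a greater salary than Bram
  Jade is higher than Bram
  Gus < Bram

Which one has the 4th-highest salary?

Yara

Chaining the given pairs: Gus < Enzo < Chen < Cara < Priya < Eli < Bram < Yara < Zane < Jade < Orla.
Counting 4 from the largest end gives Yara.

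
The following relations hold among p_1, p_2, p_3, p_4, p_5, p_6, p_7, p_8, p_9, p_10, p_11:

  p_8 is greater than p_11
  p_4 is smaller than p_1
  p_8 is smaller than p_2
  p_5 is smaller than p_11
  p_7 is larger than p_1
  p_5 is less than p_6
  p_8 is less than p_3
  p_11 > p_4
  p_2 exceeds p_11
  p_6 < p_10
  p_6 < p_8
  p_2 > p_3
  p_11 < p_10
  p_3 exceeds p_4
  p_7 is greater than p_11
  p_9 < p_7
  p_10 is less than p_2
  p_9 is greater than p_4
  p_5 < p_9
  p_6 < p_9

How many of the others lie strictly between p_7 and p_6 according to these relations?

1

The relations place p_6 below p_7. An element lies strictly between them when it is forced above p_6 and also forced below p_7.
Above p_6: {p_8, p_3, p_9, p_10, p_2}. Below p_7: {p_5, p_4, p_11, p_9, p_1}.
Intersection: {p_9} — 1.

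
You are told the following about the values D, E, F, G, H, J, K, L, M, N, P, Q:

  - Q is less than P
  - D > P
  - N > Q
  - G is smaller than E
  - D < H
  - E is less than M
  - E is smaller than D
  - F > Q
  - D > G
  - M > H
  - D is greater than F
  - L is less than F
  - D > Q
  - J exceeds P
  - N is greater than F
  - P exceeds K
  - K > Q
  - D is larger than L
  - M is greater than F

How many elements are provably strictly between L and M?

3

Chaining upward from L reaches: F, D, H, N.
Chaining downward from M reaches: Q, G, K, E, P, F, D, H.
Strictly between L and M are those in both lists: F, D, H — 3 elements.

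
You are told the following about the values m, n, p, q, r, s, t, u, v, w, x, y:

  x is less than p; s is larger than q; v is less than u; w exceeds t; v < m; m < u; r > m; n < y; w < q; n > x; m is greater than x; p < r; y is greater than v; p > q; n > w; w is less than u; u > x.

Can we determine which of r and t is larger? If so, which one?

Link the given pairs in sequence: t < w; w < q; q < p; p < r.
Together: t < w < q < p < r.
So r is larger.

r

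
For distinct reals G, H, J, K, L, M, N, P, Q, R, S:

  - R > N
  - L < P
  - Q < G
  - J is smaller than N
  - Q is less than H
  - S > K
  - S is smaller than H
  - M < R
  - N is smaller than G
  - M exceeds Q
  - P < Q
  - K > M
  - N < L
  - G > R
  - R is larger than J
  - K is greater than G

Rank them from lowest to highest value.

Nothing is placed below J, so it is least; from there J < N; N < L; L < P; P < Q; Q < M; M < R; R < G; G < K; K < S; S < H, each given directly.

J < N < L < P < Q < M < R < G < K < S < H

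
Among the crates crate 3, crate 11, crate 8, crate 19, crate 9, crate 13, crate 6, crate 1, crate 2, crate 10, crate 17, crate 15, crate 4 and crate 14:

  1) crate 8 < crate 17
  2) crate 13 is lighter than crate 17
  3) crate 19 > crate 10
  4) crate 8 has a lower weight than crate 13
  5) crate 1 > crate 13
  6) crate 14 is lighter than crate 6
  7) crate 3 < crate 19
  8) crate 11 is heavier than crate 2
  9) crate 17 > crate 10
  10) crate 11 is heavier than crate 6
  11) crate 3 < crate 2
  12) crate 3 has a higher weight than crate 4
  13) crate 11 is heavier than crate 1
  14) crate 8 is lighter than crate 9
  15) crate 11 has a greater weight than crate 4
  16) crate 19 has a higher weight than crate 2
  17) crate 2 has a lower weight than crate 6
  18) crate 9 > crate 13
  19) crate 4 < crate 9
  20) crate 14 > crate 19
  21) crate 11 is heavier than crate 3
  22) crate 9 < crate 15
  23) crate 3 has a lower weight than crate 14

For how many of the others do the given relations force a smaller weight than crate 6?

6

From crate 6 the given relations immediately reach crate 2, crate 14.
From those, crate 3, crate 19 — 4 in total.
From those, crate 4, crate 10 — 6 in total.
Nothing else is reachable below crate 6; 6 in all.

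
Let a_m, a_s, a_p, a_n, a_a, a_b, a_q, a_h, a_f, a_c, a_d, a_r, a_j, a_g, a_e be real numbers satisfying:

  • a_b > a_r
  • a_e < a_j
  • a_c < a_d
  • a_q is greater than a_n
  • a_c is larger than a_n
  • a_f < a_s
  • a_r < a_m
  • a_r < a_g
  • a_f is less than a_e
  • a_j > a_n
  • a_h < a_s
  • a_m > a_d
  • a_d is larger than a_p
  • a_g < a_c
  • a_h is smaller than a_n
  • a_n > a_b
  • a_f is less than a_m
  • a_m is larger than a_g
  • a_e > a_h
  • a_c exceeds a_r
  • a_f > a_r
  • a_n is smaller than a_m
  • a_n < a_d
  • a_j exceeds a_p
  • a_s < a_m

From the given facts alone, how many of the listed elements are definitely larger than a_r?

11

From a_r the given relations immediately reach a_b, a_g, a_c, a_f, a_m.
From those, a_n, a_s, a_e, a_d — 9 in total.
From those, a_q, a_j — 11 in total.
No other element is forced above a_r by the given relations, so the count is 11.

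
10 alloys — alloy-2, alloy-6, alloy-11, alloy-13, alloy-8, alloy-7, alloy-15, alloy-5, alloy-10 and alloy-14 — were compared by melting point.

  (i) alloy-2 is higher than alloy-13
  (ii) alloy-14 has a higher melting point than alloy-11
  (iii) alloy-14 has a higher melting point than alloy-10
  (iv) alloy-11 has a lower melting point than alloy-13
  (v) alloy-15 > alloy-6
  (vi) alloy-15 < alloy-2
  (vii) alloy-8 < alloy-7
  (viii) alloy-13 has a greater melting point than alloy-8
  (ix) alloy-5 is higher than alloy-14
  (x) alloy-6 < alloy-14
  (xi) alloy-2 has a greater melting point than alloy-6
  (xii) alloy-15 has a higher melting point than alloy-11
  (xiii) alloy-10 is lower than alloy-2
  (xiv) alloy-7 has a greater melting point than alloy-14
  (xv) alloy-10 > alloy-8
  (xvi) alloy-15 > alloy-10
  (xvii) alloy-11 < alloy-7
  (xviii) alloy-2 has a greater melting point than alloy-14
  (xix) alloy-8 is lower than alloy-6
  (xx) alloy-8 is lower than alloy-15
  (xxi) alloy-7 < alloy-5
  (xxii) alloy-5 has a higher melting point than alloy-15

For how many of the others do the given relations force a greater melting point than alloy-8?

8

The elements the relations force above alloy-8 are alloy-6, alloy-13, alloy-10, alloy-14, alloy-15, alloy-2, alloy-7, alloy-5 — no chain reaches any other.
That is 8.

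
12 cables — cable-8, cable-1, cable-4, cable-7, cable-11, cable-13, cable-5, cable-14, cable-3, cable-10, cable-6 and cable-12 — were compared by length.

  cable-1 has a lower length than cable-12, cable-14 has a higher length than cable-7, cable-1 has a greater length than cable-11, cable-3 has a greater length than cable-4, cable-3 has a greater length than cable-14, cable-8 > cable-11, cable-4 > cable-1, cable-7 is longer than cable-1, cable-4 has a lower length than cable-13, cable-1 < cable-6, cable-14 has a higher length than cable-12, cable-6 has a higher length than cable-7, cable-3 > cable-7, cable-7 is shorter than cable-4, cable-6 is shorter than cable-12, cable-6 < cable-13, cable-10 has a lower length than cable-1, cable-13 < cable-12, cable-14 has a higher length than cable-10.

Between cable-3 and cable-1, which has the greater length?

cable-3

The relevant relations are cable-1 < cable-7; cable-7 < cable-4; cable-4 < cable-13; cable-13 < cable-12; cable-12 < cable-14; cable-14 < cable-3.
Together: cable-1 < cable-7 < cable-4 < cable-13 < cable-12 < cable-14 < cable-3.
So cable-1 < cable-3; cable-3 is the longer of the two.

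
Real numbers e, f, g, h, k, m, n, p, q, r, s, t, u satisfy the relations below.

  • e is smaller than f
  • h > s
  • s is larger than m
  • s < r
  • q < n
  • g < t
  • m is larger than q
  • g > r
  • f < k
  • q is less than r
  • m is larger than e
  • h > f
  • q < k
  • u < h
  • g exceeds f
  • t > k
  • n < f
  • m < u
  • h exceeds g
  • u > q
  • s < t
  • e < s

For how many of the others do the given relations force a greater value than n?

Directly above n: f.
One step further: g, k, h (4 so far).
One step further: t (5 so far).
No other element is forced above n by the given relations, so the count is 5.

5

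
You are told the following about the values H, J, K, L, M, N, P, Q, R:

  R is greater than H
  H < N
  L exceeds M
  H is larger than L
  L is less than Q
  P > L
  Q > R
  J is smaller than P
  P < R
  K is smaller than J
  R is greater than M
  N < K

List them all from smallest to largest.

M < L < H < N < K < J < P < R < Q

Each adjacent pair is fixed by a given relation: M < L; L < H; H < N; N < K; K < J; J < P; P < R; R < Q. Chaining them end to end gives the full order.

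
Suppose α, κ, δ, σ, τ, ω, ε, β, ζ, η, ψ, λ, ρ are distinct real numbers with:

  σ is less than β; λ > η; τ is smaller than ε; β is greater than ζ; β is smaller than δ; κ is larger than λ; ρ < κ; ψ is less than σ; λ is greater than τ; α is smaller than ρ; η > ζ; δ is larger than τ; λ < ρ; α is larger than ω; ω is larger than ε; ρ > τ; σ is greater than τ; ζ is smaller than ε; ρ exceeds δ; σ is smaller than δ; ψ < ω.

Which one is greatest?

κ

Chaining downward from κ: directly below it, λ, ρ; then τ, η, α, δ; then ζ, ω, σ, β; then ψ, ε.
That covers every other element, and nothing is given above κ, so κ is the greatest.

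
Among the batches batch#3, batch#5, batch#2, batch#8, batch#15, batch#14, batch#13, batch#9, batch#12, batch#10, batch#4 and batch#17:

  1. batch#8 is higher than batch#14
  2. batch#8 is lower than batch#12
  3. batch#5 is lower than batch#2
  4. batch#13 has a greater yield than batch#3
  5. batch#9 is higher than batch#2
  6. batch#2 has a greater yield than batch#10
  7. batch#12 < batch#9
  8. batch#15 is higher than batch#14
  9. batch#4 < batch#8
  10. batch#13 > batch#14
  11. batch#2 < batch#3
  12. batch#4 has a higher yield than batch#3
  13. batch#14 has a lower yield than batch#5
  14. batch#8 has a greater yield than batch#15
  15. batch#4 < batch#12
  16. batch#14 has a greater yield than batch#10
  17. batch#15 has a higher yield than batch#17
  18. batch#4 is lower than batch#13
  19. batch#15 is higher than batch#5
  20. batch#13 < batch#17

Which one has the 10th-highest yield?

batch#5

The consecutive relations fix a unique order: batch#10 < batch#14 < batch#5 < batch#2 < batch#3 < batch#4 < batch#13 < batch#17 < batch#15 < batch#8 < batch#12 < batch#9.
Counting 10 from the largest end gives batch#5.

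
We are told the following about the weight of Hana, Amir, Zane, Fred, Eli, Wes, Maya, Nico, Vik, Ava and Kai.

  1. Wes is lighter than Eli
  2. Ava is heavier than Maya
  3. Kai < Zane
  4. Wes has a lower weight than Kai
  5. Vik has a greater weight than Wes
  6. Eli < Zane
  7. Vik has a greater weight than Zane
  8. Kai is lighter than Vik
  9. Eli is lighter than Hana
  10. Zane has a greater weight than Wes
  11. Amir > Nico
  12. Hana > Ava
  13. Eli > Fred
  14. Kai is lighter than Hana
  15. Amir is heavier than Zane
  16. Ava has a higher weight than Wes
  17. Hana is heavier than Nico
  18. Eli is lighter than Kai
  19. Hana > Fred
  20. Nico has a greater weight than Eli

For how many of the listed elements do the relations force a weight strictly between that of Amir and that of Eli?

3

Chaining upward from Eli reaches: Nico, Kai, Zane, Hana, Vik.
Chaining downward from Amir reaches: Fred, Wes, Nico, Kai, Zane.
Strictly between Eli and Amir are those in both lists: Nico, Kai, Zane — 3 elements.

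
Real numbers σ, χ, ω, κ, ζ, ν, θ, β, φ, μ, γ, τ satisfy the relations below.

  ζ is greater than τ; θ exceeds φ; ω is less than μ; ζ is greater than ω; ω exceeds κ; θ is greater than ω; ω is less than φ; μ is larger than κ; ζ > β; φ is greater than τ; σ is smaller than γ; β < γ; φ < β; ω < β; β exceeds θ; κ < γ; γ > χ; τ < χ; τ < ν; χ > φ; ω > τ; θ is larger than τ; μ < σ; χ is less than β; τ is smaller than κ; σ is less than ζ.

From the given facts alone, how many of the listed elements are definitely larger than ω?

8

The elements the relations force above ω are μ, φ, θ, χ, β, σ, γ, ζ — no chain reaches any other.
That is 8.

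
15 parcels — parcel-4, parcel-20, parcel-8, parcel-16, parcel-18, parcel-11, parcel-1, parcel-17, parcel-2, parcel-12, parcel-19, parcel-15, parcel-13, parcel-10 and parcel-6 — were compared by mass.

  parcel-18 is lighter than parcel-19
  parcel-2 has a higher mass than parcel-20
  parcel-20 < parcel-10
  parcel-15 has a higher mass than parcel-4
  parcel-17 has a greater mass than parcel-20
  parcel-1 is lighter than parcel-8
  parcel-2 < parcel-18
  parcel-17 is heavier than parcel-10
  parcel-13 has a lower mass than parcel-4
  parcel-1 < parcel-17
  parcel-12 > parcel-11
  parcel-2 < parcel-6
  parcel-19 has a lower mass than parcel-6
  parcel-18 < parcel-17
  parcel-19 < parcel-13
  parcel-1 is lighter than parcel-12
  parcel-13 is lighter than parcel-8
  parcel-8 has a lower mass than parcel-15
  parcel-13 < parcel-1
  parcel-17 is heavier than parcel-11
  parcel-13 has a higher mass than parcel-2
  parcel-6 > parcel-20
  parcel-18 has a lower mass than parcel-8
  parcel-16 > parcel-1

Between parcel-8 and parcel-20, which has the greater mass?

Chaining the given relations: parcel-20 < parcel-2 < parcel-18 < parcel-19 < parcel-13 < parcel-1 < parcel-8.
So parcel-20 < parcel-8; parcel-8 is the heavier of the two.

parcel-8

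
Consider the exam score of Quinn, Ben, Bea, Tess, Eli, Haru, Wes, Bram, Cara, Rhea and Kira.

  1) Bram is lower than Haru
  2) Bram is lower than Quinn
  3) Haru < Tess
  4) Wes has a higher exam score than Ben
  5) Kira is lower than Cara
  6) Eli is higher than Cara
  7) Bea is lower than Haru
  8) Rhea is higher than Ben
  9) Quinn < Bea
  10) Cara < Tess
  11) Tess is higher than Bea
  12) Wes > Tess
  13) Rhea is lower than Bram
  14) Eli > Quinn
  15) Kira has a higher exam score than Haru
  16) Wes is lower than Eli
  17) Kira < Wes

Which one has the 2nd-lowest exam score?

Chaining the given pairs: Ben < Rhea < Bram < Quinn < Bea < Haru < Kira < Cara < Tess < Wes < Eli.
The 2nd smallest is Rhea.

Rhea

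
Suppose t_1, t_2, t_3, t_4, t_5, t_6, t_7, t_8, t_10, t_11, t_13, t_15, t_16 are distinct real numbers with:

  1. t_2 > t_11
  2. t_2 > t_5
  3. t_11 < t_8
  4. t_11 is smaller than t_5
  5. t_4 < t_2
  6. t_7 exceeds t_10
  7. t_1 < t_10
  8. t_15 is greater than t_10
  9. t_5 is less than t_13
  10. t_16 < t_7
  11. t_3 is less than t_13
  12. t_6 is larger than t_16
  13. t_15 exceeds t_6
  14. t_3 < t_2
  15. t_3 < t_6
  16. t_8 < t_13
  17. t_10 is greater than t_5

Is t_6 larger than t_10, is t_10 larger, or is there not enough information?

Following every chain through t_10: above t_10 we get t_15, t_7; below t_10 we get t_1, t_11, t_5.
t_6 is not reached, and no chain runs the other way from t_6 to t_10.
So the given relations leave the order of t_10 and t_6 undetermined.

undetermined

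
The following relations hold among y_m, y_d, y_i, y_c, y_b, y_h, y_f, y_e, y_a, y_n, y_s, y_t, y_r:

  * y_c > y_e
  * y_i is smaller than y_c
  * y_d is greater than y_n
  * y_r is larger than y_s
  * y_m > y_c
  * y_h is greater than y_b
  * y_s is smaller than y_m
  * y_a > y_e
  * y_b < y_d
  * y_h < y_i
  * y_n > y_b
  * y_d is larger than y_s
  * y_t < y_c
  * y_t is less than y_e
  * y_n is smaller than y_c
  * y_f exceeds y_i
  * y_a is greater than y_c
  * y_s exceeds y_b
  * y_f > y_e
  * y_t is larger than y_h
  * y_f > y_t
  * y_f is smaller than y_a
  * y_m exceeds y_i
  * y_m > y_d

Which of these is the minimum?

y_b

y_s is not least since y_b < y_s; y_h is not least since y_b < y_h; y_t is not least since y_h < y_t; y_n is not least since y_b < y_n; y_r is not least since y_s < y_r; y_i is not least since y_h < y_i; y_e is not least since y_t < y_e; y_f is not least since y_i < y_f; y_c is not least since y_n < y_c; y_d is not least since y_b < y_d; y_a is not least since y_c < y_a; y_m is not least since y_i < y_m.
Only y_b has nothing below it, so y_b is the minimum.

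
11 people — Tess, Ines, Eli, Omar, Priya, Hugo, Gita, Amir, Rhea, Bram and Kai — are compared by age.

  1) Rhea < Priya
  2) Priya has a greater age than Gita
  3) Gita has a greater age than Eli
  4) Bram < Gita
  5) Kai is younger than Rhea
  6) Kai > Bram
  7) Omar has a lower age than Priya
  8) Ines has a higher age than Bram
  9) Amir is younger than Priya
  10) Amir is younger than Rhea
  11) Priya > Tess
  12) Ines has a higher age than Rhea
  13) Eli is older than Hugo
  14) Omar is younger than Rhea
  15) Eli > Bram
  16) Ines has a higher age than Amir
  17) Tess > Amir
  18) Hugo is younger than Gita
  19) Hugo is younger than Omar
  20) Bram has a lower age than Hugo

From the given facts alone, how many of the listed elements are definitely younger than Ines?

Directly below Ines: Amir, Bram, Rhea.
One step further: Omar, Kai (5 so far).
One step further: Hugo (6 so far).
No other element is forced below Ines by the given relations, so the count is 6.

6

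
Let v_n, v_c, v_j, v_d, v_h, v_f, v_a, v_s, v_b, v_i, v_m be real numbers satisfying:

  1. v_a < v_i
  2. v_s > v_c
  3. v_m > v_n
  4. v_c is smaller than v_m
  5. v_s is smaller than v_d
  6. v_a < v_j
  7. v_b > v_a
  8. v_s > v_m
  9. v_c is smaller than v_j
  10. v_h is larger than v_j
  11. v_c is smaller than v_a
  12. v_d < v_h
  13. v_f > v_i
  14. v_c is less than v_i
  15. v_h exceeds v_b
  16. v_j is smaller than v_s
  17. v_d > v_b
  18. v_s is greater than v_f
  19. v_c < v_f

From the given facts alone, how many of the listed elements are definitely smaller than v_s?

7

Directly below v_s: v_c, v_m, v_j, v_f.
One step further: v_a, v_n, v_i (7 so far).
Nothing else is reachable below v_s; 7 in all.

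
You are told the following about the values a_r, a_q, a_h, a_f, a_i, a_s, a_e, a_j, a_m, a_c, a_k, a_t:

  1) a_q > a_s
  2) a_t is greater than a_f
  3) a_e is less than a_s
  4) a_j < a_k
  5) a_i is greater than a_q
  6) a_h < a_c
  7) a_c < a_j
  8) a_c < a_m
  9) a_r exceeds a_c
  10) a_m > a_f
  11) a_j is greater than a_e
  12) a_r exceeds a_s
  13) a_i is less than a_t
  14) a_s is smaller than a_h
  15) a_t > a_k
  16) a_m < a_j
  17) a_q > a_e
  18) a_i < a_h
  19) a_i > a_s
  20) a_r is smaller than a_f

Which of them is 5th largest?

a_f

Piecing the relations together gives one ordering: a_e < a_s < a_q < a_i < a_h < a_c < a_r < a_f < a_m < a_j < a_k < a_t.
Counting 5 from the largest end gives a_f.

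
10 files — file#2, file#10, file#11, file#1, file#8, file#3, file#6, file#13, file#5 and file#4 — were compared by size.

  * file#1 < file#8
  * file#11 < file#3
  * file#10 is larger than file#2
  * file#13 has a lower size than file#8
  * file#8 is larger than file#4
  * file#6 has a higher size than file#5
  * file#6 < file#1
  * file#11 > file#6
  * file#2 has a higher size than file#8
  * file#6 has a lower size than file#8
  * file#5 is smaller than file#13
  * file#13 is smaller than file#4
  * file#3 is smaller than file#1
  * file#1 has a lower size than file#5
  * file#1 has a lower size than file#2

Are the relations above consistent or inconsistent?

inconsistent

We have file#5 < file#6 stated directly, yet also file#6 < file#11 < file#3 < file#1 < file#5 by chaining the others — so file#6 < file#5. Contradiction.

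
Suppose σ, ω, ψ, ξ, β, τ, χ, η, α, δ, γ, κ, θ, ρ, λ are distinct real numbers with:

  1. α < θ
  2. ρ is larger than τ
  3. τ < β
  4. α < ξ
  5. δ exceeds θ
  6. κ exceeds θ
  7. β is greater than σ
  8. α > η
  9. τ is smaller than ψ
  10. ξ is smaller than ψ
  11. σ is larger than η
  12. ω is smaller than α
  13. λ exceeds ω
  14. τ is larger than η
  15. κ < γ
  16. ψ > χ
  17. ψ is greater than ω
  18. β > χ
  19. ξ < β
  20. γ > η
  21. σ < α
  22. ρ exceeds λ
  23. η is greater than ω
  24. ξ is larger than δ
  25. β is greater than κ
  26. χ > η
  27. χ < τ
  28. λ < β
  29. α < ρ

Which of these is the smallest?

η is not least since ω < η; χ is not least since η < χ; σ is not least since η < σ; α is not least since σ < α; θ is not least since α < θ; δ is not least since θ < δ; λ is not least since ω < λ; τ is not least since χ < τ; ξ is not least since α < ξ; κ is not least since θ < κ; ψ is not least since ξ < ψ; γ is not least since η < γ; ρ is not least since λ < ρ; β is not least since ξ < β.
Only ω has nothing below it, so ω is the smallest.

ω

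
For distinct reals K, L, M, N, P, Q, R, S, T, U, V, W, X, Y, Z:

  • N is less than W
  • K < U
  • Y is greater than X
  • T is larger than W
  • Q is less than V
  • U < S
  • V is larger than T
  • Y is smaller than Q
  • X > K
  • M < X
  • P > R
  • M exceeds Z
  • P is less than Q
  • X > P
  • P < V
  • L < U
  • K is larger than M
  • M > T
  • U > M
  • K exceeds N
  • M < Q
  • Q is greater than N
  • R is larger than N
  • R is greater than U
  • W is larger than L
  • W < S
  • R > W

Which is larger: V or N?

V

N < W and W < T give N < T.
Then T < M extends the chain to M.
Then M < K extends the chain to K.
Then K < U extends the chain to U.
With U < R: N < W < T < M < K < U < R.
With R < P: N < W < T < M < K < U < R < P.
Then P < X extends the chain to X.
With X < Y: N < W < T < M < K < U < R < P < X < Y.
With Y < Q: N < W < T < M < K < U < R < P < X < Y < Q.
With Q < V: N < W < T < M < K < U < R < P < X < Y < Q < V.
So N < V; V is the larger of the two.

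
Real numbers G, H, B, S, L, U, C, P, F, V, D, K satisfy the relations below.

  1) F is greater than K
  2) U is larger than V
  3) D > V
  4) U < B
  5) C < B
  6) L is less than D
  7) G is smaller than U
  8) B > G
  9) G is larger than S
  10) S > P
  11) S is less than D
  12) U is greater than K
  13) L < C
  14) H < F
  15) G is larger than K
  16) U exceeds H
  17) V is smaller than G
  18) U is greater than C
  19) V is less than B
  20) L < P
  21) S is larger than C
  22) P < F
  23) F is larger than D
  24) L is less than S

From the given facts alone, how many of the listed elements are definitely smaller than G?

From G the given relations immediately reach K, V, S.
From those, L, P, C — 6 in total.
No other element is forced below G by the given relations, so the count is 6.

6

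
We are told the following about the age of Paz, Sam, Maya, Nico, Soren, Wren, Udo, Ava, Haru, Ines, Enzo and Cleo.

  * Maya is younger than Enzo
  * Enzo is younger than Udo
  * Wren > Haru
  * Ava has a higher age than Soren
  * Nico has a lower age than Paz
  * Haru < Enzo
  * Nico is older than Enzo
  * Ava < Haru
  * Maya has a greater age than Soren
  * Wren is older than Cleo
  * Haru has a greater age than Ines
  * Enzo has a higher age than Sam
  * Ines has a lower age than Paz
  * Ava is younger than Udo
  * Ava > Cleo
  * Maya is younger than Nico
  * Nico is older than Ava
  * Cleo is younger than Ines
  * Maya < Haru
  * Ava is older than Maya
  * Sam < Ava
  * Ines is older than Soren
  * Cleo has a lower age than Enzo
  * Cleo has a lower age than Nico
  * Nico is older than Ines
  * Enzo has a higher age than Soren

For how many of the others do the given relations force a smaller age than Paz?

9

Directly below Paz: Ines, Nico.
One step further: Soren, Cleo, Maya, Ava, Enzo (7 so far).
One step further: Sam, Haru (9 so far).
No other element is forced below Paz by the given relations, so the count is 9.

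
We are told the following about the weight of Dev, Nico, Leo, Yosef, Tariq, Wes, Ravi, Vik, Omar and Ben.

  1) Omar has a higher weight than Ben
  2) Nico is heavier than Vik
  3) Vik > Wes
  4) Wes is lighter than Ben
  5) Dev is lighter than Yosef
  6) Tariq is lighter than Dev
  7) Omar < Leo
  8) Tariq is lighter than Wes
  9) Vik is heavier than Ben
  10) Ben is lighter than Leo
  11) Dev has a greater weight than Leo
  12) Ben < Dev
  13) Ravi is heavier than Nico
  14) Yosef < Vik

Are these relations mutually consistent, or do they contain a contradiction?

The single ordering Tariq < Wes < Ben < Omar < Leo < Dev < Yosef < Vik < Nico < Ravi satisfies every listed relation, so no contradiction arises.

consistent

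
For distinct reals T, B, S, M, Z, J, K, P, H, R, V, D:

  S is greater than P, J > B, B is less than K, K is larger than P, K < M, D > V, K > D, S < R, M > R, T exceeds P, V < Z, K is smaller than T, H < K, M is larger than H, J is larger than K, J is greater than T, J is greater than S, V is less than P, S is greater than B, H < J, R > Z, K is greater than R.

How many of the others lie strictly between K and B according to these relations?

2

Chaining upward from B reaches: S, R, T, M, J.
Chaining downward from K reaches: V, P, S, Z, D, H, R.
Strictly between B and K are those in both lists: S, R — 2 elements.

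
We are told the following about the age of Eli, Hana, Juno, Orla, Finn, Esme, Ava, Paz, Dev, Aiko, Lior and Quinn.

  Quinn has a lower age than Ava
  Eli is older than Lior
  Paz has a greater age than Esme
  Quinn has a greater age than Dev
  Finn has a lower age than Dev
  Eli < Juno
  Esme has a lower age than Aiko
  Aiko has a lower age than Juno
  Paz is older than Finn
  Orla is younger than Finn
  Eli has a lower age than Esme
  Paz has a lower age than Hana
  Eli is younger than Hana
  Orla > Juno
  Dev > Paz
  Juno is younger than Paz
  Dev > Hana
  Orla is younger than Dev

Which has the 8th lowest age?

Paz

The consecutive relations fix a unique order: Lior < Eli < Esme < Aiko < Juno < Orla < Finn < Paz < Hana < Dev < Quinn < Ava.
The 8th smallest is Paz.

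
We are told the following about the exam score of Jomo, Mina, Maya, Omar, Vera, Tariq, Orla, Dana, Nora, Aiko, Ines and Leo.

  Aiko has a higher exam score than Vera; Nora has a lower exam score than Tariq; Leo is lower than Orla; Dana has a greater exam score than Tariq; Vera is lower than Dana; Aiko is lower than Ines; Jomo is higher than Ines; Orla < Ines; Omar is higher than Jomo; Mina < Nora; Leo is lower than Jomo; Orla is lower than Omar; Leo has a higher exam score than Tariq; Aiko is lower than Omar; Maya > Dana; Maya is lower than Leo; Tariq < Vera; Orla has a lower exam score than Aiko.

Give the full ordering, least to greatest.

The consecutive links are each given: Mina < Nora; Nora < Tariq; Tariq < Vera; Vera < Dana; Dana < Maya; Maya < Leo; Leo < Orla; Orla < Aiko; Aiko < Ines; Ines < Jomo; Jomo < Omar.

Mina < Nora < Tariq < Vera < Dana < Maya < Leo < Orla < Aiko < Ines < Jomo < Omar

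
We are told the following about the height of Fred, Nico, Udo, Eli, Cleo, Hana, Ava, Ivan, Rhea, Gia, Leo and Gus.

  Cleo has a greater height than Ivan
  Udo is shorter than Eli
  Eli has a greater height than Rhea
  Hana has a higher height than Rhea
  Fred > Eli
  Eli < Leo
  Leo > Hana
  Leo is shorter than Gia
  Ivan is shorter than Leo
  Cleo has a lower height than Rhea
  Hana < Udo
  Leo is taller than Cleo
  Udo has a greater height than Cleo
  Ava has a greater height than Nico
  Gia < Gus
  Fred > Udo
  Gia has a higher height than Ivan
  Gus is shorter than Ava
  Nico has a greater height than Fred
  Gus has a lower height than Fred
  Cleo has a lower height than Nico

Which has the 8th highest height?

Piecing the relations together gives one ordering: Ivan < Cleo < Rhea < Hana < Udo < Eli < Leo < Gia < Gus < Fred < Nico < Ava.
The 8th largest is Udo.

Udo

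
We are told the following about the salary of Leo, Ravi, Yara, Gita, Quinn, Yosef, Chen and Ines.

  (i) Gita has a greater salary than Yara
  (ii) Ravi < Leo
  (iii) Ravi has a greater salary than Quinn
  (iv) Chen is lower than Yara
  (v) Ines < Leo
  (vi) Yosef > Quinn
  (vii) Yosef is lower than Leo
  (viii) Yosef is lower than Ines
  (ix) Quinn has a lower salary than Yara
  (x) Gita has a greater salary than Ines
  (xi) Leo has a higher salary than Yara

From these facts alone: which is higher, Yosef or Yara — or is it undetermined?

undetermined

Following every chain through Yosef: above Yosef we get Ines, Gita, Leo; below Yosef we get Quinn.
Yara is not reached, and no chain runs the other way from Yara to Yosef.
So the given relations leave the order of Yosef and Yara undetermined.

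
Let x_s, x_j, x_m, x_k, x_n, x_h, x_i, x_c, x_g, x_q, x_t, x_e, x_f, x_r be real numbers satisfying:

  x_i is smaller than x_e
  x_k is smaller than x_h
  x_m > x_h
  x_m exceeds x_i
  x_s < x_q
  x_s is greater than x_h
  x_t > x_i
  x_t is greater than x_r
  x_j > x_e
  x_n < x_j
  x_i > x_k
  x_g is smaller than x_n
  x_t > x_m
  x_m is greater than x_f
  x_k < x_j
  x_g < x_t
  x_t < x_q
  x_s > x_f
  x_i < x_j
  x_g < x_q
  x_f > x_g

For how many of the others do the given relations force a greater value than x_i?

The elements the relations force above x_i are x_e, x_m, x_j, x_t, x_q — no chain reaches any other.
That is 5.

5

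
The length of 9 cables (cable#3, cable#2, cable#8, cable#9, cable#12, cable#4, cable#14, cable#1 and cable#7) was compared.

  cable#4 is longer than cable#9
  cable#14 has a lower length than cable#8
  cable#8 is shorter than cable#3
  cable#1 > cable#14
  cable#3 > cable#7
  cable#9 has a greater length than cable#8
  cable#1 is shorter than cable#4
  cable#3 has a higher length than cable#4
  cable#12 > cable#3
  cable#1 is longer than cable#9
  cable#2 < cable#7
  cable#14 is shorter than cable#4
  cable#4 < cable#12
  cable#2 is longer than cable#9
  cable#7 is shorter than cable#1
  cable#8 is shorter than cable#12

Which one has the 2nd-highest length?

The consecutive relations fix a unique order: cable#14 < cable#8 < cable#9 < cable#2 < cable#7 < cable#1 < cable#4 < cable#3 < cable#12.
The 2nd largest is cable#3.

cable#3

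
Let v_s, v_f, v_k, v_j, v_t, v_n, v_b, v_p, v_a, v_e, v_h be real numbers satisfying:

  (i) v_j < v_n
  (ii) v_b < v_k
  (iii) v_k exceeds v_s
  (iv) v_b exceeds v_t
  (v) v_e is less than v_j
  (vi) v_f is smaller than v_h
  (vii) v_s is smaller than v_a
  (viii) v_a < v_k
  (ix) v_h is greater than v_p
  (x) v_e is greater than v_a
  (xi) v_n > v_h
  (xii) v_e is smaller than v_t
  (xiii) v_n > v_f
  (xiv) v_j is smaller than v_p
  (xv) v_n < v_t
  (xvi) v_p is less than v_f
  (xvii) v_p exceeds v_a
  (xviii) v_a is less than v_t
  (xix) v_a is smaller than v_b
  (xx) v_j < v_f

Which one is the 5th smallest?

Chaining the given pairs: v_s < v_a < v_e < v_j < v_p < v_f < v_h < v_n < v_t < v_b < v_k.
Counting 5 from the smallest end gives v_p.

v_p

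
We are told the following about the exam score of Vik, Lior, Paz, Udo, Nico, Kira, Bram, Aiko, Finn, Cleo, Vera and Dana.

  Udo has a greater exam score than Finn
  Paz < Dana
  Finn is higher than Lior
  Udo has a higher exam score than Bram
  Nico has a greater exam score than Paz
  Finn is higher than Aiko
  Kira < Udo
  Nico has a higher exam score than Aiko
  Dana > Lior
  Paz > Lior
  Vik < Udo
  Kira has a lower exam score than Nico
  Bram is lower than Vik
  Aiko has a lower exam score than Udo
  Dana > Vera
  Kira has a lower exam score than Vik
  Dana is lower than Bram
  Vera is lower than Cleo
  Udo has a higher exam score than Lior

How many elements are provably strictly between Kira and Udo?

Chaining upward from Kira reaches: Vik, Nico.
Chaining downward from Udo reaches: Lior, Vera, Paz, Aiko, Finn, Dana, Bram, Vik.
Strictly between Kira and Udo are those in both lists: Vik — 1 element.

1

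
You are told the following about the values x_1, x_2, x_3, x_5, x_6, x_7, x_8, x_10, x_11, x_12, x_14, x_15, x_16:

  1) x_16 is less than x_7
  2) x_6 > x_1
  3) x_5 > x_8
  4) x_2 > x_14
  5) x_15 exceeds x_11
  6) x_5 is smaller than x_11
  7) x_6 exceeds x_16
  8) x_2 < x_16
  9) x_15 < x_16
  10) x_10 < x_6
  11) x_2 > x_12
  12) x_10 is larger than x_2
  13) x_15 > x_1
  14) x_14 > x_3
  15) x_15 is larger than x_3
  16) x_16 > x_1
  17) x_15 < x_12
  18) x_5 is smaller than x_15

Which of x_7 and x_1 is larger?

x_7

Following the relations from x_1: x_1 < x_15 < x_12 < x_2 < x_16 < x_7.
So x_1 < x_7; x_7 is the larger of the two.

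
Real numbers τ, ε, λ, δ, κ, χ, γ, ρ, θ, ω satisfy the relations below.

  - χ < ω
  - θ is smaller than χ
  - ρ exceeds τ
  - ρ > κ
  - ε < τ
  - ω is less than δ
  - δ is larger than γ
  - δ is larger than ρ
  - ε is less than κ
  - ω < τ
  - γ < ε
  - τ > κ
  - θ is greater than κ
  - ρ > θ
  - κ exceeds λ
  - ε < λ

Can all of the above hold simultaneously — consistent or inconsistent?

The single ordering γ < ε < λ < κ < θ < χ < ω < τ < ρ < δ satisfies every listed relation, so no contradiction arises.

consistent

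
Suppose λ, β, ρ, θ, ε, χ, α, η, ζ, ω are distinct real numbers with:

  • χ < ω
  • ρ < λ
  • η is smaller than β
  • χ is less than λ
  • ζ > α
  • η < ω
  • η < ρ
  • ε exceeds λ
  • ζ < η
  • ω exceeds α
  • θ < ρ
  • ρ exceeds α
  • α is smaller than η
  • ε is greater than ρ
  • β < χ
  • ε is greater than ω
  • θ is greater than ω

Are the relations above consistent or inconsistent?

Every relation is compatible with α < ζ < η < β < χ < ω < θ < ρ < λ < ε; the set is consistent.

consistent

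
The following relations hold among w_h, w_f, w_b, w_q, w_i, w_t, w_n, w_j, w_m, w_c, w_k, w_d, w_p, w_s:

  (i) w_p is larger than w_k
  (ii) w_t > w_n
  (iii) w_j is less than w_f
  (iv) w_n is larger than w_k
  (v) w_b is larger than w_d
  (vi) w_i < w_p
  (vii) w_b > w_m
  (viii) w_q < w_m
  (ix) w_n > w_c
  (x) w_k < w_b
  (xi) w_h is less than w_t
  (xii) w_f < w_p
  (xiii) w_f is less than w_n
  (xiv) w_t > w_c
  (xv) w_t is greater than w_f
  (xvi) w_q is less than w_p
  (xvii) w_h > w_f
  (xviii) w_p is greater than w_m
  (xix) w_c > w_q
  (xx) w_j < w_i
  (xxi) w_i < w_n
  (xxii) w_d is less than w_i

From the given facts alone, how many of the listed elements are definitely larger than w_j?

6

The elements the relations force above w_j are w_f, w_i, w_h, w_p, w_n, w_t — no chain reaches any other.
That is 6.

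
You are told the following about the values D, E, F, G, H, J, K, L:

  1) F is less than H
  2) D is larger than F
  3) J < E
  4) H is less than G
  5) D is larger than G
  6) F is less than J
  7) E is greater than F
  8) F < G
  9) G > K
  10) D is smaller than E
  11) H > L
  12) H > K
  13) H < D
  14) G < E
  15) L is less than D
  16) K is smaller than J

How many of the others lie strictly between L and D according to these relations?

The relations place L below D. An element lies strictly between them when it is forced above L and also forced below D.
Above L: {H, G, E}. Below D: {K, F, H, G}.
Intersection: {H, G} — 2.

2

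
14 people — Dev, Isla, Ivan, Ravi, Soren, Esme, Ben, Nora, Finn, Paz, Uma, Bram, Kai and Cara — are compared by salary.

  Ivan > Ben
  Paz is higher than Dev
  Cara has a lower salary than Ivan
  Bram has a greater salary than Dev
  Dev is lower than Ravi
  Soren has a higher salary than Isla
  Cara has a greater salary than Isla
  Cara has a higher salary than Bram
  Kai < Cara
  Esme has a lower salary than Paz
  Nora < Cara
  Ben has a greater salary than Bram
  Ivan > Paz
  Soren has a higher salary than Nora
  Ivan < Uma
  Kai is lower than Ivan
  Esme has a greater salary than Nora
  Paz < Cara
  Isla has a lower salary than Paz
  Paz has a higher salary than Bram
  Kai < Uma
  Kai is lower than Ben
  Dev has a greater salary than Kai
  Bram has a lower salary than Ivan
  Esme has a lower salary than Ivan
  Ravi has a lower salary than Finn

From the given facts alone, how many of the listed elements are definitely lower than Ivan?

9

Directly below Ivan: Kai, Bram, Esme, Ben, Paz, Cara.
One step further: Isla, Nora, Dev (9 so far).
No other element is forced below Ivan by the given relations, so the count is 9.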